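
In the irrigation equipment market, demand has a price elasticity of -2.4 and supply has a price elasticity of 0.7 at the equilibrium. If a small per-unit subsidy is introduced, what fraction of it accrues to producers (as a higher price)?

Producer share = 24/31

For a small subsidy around the equilibrium, the benefit split depends on the relative slopes, which at a point are proportional to the elasticities.
Buyer share = εs/(εs + |εd|) = 0.7/(0.7 + 2.4) = 7/31; seller share = |εd|/(εs + |εd|) = 24/31.
So producers capture 24/31 of the subsidy.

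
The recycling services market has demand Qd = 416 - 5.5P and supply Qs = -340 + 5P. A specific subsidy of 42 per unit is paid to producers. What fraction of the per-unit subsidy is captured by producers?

Pre-subsidy: 416 - 5.5P = -340 + 5P gives P* = 72, Q* = 20.
With the subsidy, sellers receive Ps = Pb + 42 for each unit, where Pb is the price buyers pay.
Supply in terms of Pb becomes Qs = -340 + 5(Pb + 42) = -130 + 5Pb. Setting this equal to demand: 416 - 5.5Pb = -130 + 5Pb, so Pb = 52.
Sellers receive Ps = 52 + 42 = 94; Q' = 416 − 5.5·52 = 130.
Buyers' price falls by P* − Pb = 72 − 52 = 20; sellers' price rises by Ps − P* = 94 − 72 = 22.
So producers capture 22/42 = 11/21 of each unit of subsidy.

Producer share = 11/21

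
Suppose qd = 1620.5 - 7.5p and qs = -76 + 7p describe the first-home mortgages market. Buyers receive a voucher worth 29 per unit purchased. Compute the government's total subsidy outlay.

Pre-subsidy: 1620.5 - 7.5p = -76 + 7p gives p* = 117, q* = 743.
With the rebate, buyers effectively pay pb = ps − 29, where ps is the price sellers receive.
Demand in terms of ps becomes qd = 1620.5 − 7.5(ps − 29) = 1838 - 7.5ps. Setting this equal to supply: 1838 - 7.5ps = -76 + 7ps, so ps = 132.
Buyers pay pb = 132 − 29 = 103; q' = -76 + 7·132 = 848.
Government outlay = subsidy × quantity = 29 × 848 = 24592.

Government cost = 24592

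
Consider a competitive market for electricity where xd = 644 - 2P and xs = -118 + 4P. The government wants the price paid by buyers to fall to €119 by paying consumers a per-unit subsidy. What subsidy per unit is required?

At a buyer price of 119, quantity demanded is 644 − 2·119 = 406.
Sellers supply 406 only when they receive Ps with -118 + 4·Ps = 406, i.e. Ps = 131.
s = Ps − Pb = 131 − 119 = 12.

Required subsidy s = €12 per unit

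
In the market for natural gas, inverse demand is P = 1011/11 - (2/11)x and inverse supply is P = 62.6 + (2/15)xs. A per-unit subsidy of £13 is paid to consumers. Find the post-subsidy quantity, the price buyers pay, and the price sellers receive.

x' = 134.25; buyers pay £67.5; sellers receive £80.5

Pre-subsidy: 1011/11 - (2/11)x = 62.6 + (2/15)x gives x* = 93 and P* = 75.
With the rebate, buyers effectively pay Pb = Ps − 13, where Ps is the price sellers receive.
On the curves, Pb = 1011/11 - (2/11)x and Ps = 62.6 + (2/15)x; the wedge Ps − Pb = 13 gives 62.6 + (2/15)x − (1011/11 - (2/11)x) = 13, so x' = 134.25.
Then Pb = 1011/11 − (2/11)·134.25 = 67.5 and Ps = 62.6 + (2/15)·134.25 = 80.5.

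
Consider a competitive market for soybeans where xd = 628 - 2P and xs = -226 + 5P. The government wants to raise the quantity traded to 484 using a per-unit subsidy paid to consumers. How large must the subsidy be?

Required subsidy s = 70 per unit

At x = 484, invert demand for the buyer price: Pb = (628 − 484)/2 = 72; invert supply for the seller price: Ps = (484 − (-226))/5 = 142.
The subsidy must fill the gap: s = Ps − Pb = 142 − 72 = 70.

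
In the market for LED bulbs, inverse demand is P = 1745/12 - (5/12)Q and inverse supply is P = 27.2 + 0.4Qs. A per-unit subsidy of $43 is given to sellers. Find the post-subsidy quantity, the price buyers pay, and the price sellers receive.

Pre-subsidy: 1745/12 - (5/12)Q = 27.2 + 0.4Q gives Q* = 7093/49 and P* = 4170/49.
With the subsidy, sellers receive Ps = Pb + 43 for each unit, where Pb is the price buyers pay.
On the curves, Pb = 1745/12 - (5/12)Q and Ps = 27.2 + 0.4Q; the wedge Ps − Pb = 43 gives 27.2 + 0.4Q − (1745/12 - (5/12)Q) = 43, so Q' = 9673/49.
Then Pb = 1745/12 − (5/12)·(9673/49) = 3095/49 and Ps = 27.2 + 0.4·(9673/49) = 5202/49.

Q' = 9673/49; buyers pay 3095/49; sellers receive 5202/49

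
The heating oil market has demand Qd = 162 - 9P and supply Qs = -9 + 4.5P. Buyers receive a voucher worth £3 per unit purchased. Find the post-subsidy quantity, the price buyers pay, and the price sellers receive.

Q' = 57; buyers pay 35/3; sellers receive 44/3

Pre-subsidy: 162 - 9P = -9 + 4.5P gives P* = 38/3, Q* = 48.
With the rebate, buyers effectively pay Pb = Ps − 3, where Ps is the price sellers receive.
Demand in terms of Ps becomes Qd = 162 − 9(Ps − 3) = 189 - 9Ps. Setting this equal to supply: 189 - 9Ps = -9 + 4.5Ps, so Ps = 44/3.
Buyers pay Pb = 44/3 − 3 = 35/3; Q' = -9 + 4.5·(44/3) = 57.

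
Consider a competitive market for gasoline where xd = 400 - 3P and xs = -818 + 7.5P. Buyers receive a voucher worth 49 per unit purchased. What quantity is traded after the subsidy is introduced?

x' = 157

Pre-subsidy: 400 - 3P = -818 + 7.5P gives P* = 116, x* = 52.
With the rebate, buyers effectively pay Pb = Ps − 49, where Ps is the price sellers receive.
Demand in terms of Ps becomes xd = 400 − 3(Ps − 49) = 547 - 3Ps. Setting this equal to supply: 547 - 3Ps = -818 + 7.5Ps, so Ps = 130.
Buyers pay Pb = 130 − 49 = 81; x' = -818 + 7.5·130 = 157.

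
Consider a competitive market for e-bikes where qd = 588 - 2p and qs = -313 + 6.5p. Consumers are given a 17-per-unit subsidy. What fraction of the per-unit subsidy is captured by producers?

Pre-subsidy: 588 - 2p = -313 + 6.5p gives p* = 106, q* = 376.
With the rebate, buyers effectively pay pb = ps − 17, where ps is the price sellers receive.
Demand in terms of ps becomes qd = 588 − 2(ps − 17) = 622 - 2ps. Setting this equal to supply: 622 - 2ps = -313 + 6.5ps, so ps = 110.
Buyers pay pb = 110 − 17 = 93; q' = -313 + 6.5·110 = 402.
Buyers' price falls by p* − pb = 106 − 93 = 13; sellers' price rises by ps − p* = 110 − 106 = 4.
So producers capture 4/17 = 4/17 of each unit of subsidy.

Producer share = 4/17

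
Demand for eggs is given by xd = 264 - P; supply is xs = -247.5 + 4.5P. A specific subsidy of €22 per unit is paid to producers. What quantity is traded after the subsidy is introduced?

x' = 189

Pre-subsidy: 264 - P = -247.5 + 4.5P gives P* = 93, x* = 171.
With the subsidy, sellers receive Ps = Pb + 22 for each unit, where Pb is the price buyers pay.
Supply in terms of Pb becomes xs = -247.5 + 4.5(Pb + 22) = -148.5 + 4.5Pb. Setting this equal to demand: 264 - Pb = -148.5 + 4.5Pb, so Pb = 75.
Sellers receive Ps = 75 + 22 = 97; x' = 264 − 1·75 = 189.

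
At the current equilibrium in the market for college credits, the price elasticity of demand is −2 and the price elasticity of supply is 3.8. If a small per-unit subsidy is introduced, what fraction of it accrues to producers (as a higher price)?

For a small subsidy around the equilibrium, the benefit split depends on the relative slopes, which at a point are proportional to the elasticities.
Buyer share = εs/(εs + |εd|) = 3.8/(3.8 + 2) = 19/29; seller share = |εd|/(εs + |εd|) = 10/29.
So producers capture 10/29 of the subsidy.

Producer share = 10/29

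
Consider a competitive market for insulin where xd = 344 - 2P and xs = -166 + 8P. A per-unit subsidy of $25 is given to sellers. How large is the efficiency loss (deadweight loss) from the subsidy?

Pre-subsidy: 344 - 2P = -166 + 8P gives P* = 51, x* = 242.
With the subsidy, sellers receive Ps = Pb + 25 for each unit, where Pb is the price buyers pay.
Supply in terms of Pb becomes xs = -166 + 8(Pb + 25) = 34 + 8Pb. Setting this equal to demand: 344 - 2Pb = 34 + 8Pb, so Pb = 31.
Sellers receive Ps = 31 + 25 = 56; x' = 344 − 2·31 = 282.
The subsidy expands output by 282 − 242 = 40 past the efficient level; on those units the gap between marginal cost and willingness to pay runs from 0 up to 25.
DWL = ½ × 25 × 40 = 500.

Deadweight loss = $500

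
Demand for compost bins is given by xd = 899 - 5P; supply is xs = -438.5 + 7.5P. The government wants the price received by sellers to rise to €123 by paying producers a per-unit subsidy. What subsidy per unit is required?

Required subsidy s = €40 per unit

At a seller price of 123, quantity supplied is -438.5 + 7.5·123 = 484.
Buyers absorb 484 only when they pay Pb with 899 − 5·Pb = 484, i.e. Pb = 83.
s = Ps − Pb = 123 − 83 = 40.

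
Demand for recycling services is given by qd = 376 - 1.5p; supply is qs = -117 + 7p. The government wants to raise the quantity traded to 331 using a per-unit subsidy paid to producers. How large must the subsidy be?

Required subsidy s = 34 per unit

At q = 331, invert demand for the buyer price: pb = (376 − 331)/1.5 = 30; invert supply for the seller price: ps = (331 − (-117))/7 = 64.
The subsidy must fill the gap: s = ps − pb = 64 − 30 = 34.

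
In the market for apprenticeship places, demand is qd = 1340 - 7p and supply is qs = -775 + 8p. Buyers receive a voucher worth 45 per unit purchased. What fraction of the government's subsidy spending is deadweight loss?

Pre-subsidy: 1340 - 7p = -775 + 8p gives p* = 141, q* = 353.
With the rebate, buyers effectively pay pb = ps − 45, where ps is the price sellers receive.
Demand in terms of ps becomes qd = 1340 − 7(ps − 45) = 1655 - 7ps. Setting this equal to supply: 1655 - 7ps = -775 + 8ps, so ps = 162.
Buyers pay pb = 162 − 45 = 117; q' = -775 + 8·162 = 521.
ΔCS = ½(353 + 521)(141 − 117) = 10488; ΔPS = ½(353 + 521)(162 − 141) = 9177.
Government spending = 45 × 521 = 23445.
DWL = ½ × 45 × (521 − 353) = 3780; fraction = 3780 / 23445 = 84/521.

DWL / government spending = 84/521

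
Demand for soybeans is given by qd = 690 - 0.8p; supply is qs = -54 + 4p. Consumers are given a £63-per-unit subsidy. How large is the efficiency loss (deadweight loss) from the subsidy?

Pre-subsidy: 690 - 0.8p = -54 + 4p gives p* = 155, q* = 566.
With the rebate, buyers effectively pay pb = ps − 63, where ps is the price sellers receive.
Demand in terms of ps becomes qd = 690 − 0.8(ps − 63) = 740.4 - 0.8ps. Setting this equal to supply: 740.4 - 0.8ps = -54 + 4ps, so ps = 165.5.
Buyers pay pb = 165.5 − 63 = 102.5; q' = -54 + 4·165.5 = 608.
The subsidy expands output by 608 − 566 = 42 past the efficient level; on those units the gap between marginal cost and willingness to pay runs from 0 up to 63.
DWL = ½ × 63 × 42 = 1323.

Deadweight loss = £1323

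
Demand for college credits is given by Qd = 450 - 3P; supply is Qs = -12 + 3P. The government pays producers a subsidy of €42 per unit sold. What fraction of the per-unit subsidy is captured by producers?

Pre-subsidy: 450 - 3P = -12 + 3P gives P* = 77, Q* = 219.
With the subsidy, sellers receive Ps = Pb + 42 for each unit, where Pb is the price buyers pay.
Supply in terms of Pb becomes Qs = -12 + 3(Pb + 42) = 114 + 3Pb. Setting this equal to demand: 450 - 3Pb = 114 + 3Pb, so Pb = 56.
Sellers receive Ps = 56 + 42 = 98; Q' = 450 − 3·56 = 282.
Buyers' price falls by P* − Pb = 77 − 56 = 21; sellers' price rises by Ps − P* = 98 − 77 = 21.
So producers capture 21/42 = 0.5 of each unit of subsidy.

Producer share = 0.5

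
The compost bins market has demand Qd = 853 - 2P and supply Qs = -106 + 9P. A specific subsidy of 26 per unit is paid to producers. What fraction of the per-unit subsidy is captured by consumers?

Consumer share = 9/11

Pre-subsidy: 853 - 2P = -106 + 9P gives P* = 959/11, Q* = 7465/11.
With the subsidy, sellers receive Ps = Pb + 26 for each unit, where Pb is the price buyers pay.
Supply in terms of Pb becomes Qs = -106 + 9(Pb + 26) = 128 + 9Pb. Setting this equal to demand: 853 - 2Pb = 128 + 9Pb, so Pb = 725/11.
Sellers receive Ps = 725/11 + 26 = 1011/11; Q' = 853 − 2·(725/11) = 7933/11.
Buyers' price falls by P* − Pb = 959/11 − 725/11 = 234/11; sellers' price rises by Ps − P* = 1011/11 − 959/11 = 52/11.
So consumers capture (234/11)/26 = 9/11 of each unit of subsidy.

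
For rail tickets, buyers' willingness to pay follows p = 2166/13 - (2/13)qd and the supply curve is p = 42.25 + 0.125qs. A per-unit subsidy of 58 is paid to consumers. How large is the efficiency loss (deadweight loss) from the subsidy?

Pre-subsidy: 2166/13 - (2/13)q = 42.25 + 0.125q gives q* = 446 and p* = 98.
With the rebate, buyers effectively pay pb = ps − 58, where ps is the price sellers receive.
On the curves, pb = 2166/13 - (2/13)q and ps = 42.25 + 0.125q; the wedge ps − pb = 58 gives 42.25 + 0.125q − (2166/13 - (2/13)q) = 58, so q' = 654.
Then pb = 2166/13 − (2/13)·654 = 66 and ps = 42.25 + 0.125·654 = 124.
The subsidy expands output by 654 − 446 = 208 past the efficient level; on those units the gap between marginal cost and willingness to pay runs from 0 up to 58.
DWL = ½ × 58 × 208 = 6032.

Deadweight loss = 6032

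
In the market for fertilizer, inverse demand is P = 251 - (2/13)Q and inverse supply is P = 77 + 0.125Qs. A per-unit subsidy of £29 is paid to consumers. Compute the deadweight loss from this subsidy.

Pre-subsidy: 251 - (2/13)Q = 77 + 0.125Q gives Q* = 624 and P* = 155.
With the rebate, buyers effectively pay Pb = Ps − 29, where Ps is the price sellers receive.
On the curves, Pb = 251 - (2/13)Q and Ps = 77 + 0.125Q; the wedge Ps − Pb = 29 gives 77 + 0.125Q − (251 - (2/13)Q) = 29, so Q' = 728.
Then Pb = 251 − (2/13)·728 = 139 and Ps = 77 + 0.125·728 = 168.
The subsidy expands output by 728 − 624 = 104 past the efficient level; on those units the gap between marginal cost and willingness to pay runs from 0 up to 29.
DWL = ½ × 29 × 104 = 1508.

Deadweight loss = £1508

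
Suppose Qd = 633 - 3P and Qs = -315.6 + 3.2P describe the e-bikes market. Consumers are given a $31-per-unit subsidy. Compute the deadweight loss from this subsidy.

Deadweight loss = $744

Pre-subsidy: 633 - 3P = -315.6 + 3.2P gives P* = 153, Q* = 174.
With the rebate, buyers effectively pay Pb = Ps − 31, where Ps is the price sellers receive.
Demand in terms of Ps becomes Qd = 633 − 3(Ps − 31) = 726 - 3Ps. Setting this equal to supply: 726 - 3Ps = -315.6 + 3.2Ps, so Ps = 168.
Buyers pay Pb = 168 − 31 = 137; Q' = -315.6 + 3.2·168 = 222.
The subsidy expands output by 222 − 174 = 48 past the efficient level; on those units the gap between marginal cost and willingness to pay runs from 0 up to 31.
DWL = ½ × 31 × 48 = 744.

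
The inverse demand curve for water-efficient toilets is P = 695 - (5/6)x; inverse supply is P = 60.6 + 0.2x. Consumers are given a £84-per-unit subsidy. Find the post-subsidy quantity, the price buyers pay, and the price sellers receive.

Pre-subsidy: 695 - (5/6)x = 60.6 + 0.2x gives x* = 19032/31 and P* = 5685/31.
With the rebate, buyers effectively pay Pb = Ps − 84, where Ps is the price sellers receive.
On the curves, Pb = 695 - (5/6)x and Ps = 60.6 + 0.2x; the wedge Ps − Pb = 84 gives 60.6 + 0.2x − (695 - (5/6)x) = 84, so x' = 21552/31.
Then Pb = 695 − (5/6)·(21552/31) = 3585/31 and Ps = 60.6 + 0.2·(21552/31) = 6189/31.

x' = 21552/31; buyers pay 3585/31; sellers receive 6189/31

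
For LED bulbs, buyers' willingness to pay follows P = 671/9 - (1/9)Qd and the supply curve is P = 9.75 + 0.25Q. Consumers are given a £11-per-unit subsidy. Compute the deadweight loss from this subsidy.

Deadweight loss = 2178/13

Pre-subsidy: 671/9 - (1/9)Q = 9.75 + 0.25Q gives Q* = 2333/13 and P* = 710/13.
With the rebate, buyers effectively pay Pb = Ps − 11, where Ps is the price sellers receive.
On the curves, Pb = 671/9 - (1/9)Q and Ps = 9.75 + 0.25Q; the wedge Ps − Pb = 11 gives 9.75 + 0.25Q − (671/9 - (1/9)Q) = 11, so Q' = 2729/13.
Then Pb = 671/9 − (1/9)·(2729/13) = 666/13 and Ps = 9.75 + 0.25·(2729/13) = 809/13.
The subsidy expands output by 2729/13 − 2333/13 = 396/13 past the efficient level; on those units the gap between marginal cost and willingness to pay runs from 0 up to 11.
DWL = ½ × 11 × 396/13 = 2178/13.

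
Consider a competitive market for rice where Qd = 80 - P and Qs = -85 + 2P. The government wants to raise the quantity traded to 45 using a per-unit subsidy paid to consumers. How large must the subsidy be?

Required subsidy s = 30 per unit

At Q = 45, invert demand for the buyer price: Pb = (80 − 45)/1 = 35; invert supply for the seller price: Ps = (45 − (-85))/2 = 65.
The subsidy must fill the gap: s = Ps − Pb = 65 − 35 = 30.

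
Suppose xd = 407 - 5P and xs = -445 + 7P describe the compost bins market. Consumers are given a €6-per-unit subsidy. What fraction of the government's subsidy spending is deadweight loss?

Pre-subsidy: 407 - 5P = -445 + 7P gives P* = 71, x* = 52.
With the rebate, buyers effectively pay Pb = Ps − 6, where Ps is the price sellers receive.
Demand in terms of Ps becomes xd = 407 − 5(Ps − 6) = 437 - 5Ps. Setting this equal to supply: 437 - 5Ps = -445 + 7Ps, so Ps = 73.5.
Buyers pay Pb = 73.5 − 6 = 67.5; x' = -445 + 7·73.5 = 69.5.
ΔCS = ½(52 + 69.5)(71 − 67.5) = 212.625; ΔPS = ½(52 + 69.5)(73.5 − 71) = 151.875.
Government spending = 6 × 69.5 = 417.
DWL = ½ × 6 × (69.5 − 52) = 52.5; fraction = 52.5 / 417 = 35/278.

DWL / government spending = 35/278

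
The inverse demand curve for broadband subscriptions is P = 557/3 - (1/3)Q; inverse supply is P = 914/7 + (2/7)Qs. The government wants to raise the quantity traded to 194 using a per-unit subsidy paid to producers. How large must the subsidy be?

Required subsidy s = 65 per unit

At Q = 194, from the demand curve buyers pay Pb = 557/3 − (1/3)·194 = 121; from the supply curve sellers need Ps = 914/7 + (2/7)·194 = 186.
The subsidy must fill the gap: s = Ps − Pb = 186 − 121 = 65.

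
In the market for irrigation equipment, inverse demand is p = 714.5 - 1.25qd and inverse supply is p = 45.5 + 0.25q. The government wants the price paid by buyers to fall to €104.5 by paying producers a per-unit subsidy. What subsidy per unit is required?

Required subsidy s = €63 per unit

At a buyer price of 104.5, quantity demanded is 571.6 − 0.8·104.5 = 488.
Sellers supply 488 only when they receive ps = 45.5 + 0.25·488 = 167.5.
s = ps − pb = 167.5 − 104.5 = 63.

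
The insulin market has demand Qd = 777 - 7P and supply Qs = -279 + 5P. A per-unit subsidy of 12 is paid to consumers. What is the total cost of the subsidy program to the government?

Pre-subsidy: 777 - 7P = -279 + 5P gives P* = 88, Q* = 161.
With the rebate, buyers effectively pay Pb = Ps − 12, where Ps is the price sellers receive.
Demand in terms of Ps becomes Qd = 777 − 7(Ps − 12) = 861 - 7Ps. Setting this equal to supply: 861 - 7Ps = -279 + 5Ps, so Ps = 95.
Buyers pay Pb = 95 − 12 = 83; Q' = -279 + 5·95 = 196.
Government outlay = subsidy × quantity = 12 × 196 = 2352.

Government cost = 2352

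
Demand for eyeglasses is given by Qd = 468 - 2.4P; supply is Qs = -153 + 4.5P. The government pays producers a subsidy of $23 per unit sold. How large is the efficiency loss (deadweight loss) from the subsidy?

Pre-subsidy: 468 - 2.4P = -153 + 4.5P gives P* = 90, Q* = 252.
With the subsidy, sellers receive Ps = Pb + 23 for each unit, where Pb is the price buyers pay.
Supply in terms of Pb becomes Qs = -153 + 4.5(Pb + 23) = -49.5 + 4.5Pb. Setting this equal to demand: 468 - 2.4Pb = -49.5 + 4.5Pb, so Pb = 75.
Sellers receive Ps = 75 + 23 = 98; Q' = 468 − 2.4·75 = 288.
The subsidy expands output by 288 − 252 = 36 past the efficient level; on those units the gap between marginal cost and willingness to pay runs from 0 up to 23.
DWL = ½ × 23 × 36 = 414.

Deadweight loss = $414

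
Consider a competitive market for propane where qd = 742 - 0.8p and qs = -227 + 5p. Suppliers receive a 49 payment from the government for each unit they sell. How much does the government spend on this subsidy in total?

Pre-subsidy: 742 - 0.8p = -227 + 5p gives p* = 4845/29, q* = 17642/29.
With the subsidy, sellers receive ps = pb + 49 for each unit, where pb is the price buyers pay.
Supply in terms of pb becomes qs = -227 + 5(pb + 49) = 18 + 5pb. Setting this equal to demand: 742 - 0.8pb = 18 + 5pb, so pb = 3620/29.
Sellers receive ps = 3620/29 + 49 = 5041/29; q' = 742 − 0.8·(3620/29) = 18622/29.
Government outlay = subsidy × quantity = 49 × 18622/29 = 912478/29.

Government cost = 912478/29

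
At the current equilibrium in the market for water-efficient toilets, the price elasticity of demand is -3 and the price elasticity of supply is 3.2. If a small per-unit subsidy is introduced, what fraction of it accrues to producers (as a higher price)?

For a small subsidy around the equilibrium, the benefit split depends on the relative slopes, which at a point are proportional to the elasticities.
Buyer share = εs/(εs + |εd|) = 3.2/(3.2 + 3) = 16/31; seller share = |εd|/(εs + |εd|) = 15/31.
So producers capture 15/31 of the subsidy.

Producer share = 15/31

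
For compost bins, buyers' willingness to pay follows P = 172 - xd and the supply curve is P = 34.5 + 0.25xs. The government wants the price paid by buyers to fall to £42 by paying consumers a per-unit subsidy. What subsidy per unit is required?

At a buyer price of 42, quantity demanded is 172 − 1·42 = 130.
Sellers supply 130 only when they receive Ps = 34.5 + 0.25·130 = 67.
s = Ps − Pb = 67 − 42 = 25.

Required subsidy s = £25 per unit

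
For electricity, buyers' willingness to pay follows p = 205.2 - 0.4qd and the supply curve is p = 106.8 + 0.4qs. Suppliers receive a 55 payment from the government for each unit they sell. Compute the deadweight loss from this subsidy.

Pre-subsidy: 205.2 - 0.4q = 106.8 + 0.4q gives q* = 123 and p* = 156.
With the subsidy, sellers receive ps = pb + 55 for each unit, where pb is the price buyers pay.
On the curves, pb = 205.2 - 0.4q and ps = 106.8 + 0.4q; the wedge ps − pb = 55 gives 106.8 + 0.4q − (205.2 - 0.4q) = 55, so q' = 191.75.
Then pb = 205.2 − 0.4·191.75 = 128.5 and ps = 106.8 + 0.4·191.75 = 183.5.
The subsidy expands output by 191.75 − 123 = 68.75 past the efficient level; on those units the gap between marginal cost and willingness to pay runs from 0 up to 55.
DWL = ½ × 55 × 68.75 = 1890.625.

Deadweight loss = 1890.625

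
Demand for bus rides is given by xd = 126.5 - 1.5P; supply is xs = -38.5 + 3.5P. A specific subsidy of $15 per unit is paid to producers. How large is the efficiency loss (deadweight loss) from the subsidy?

Pre-subsidy: 126.5 - 1.5P = -38.5 + 3.5P gives P* = 33, x* = 77.
With the subsidy, sellers receive Ps = Pb + 15 for each unit, where Pb is the price buyers pay.
Supply in terms of Pb becomes xs = -38.5 + 3.5(Pb + 15) = 14 + 3.5Pb. Setting this equal to demand: 126.5 - 1.5Pb = 14 + 3.5Pb, so Pb = 22.5.
Sellers receive Ps = 22.5 + 15 = 37.5; x' = 126.5 − 1.5·22.5 = 92.75.
The subsidy expands output by 92.75 − 77 = 15.75 past the efficient level; on those units the gap between marginal cost and willingness to pay runs from 0 up to 15.
DWL = ½ × 15 × 15.75 = 118.125.

Deadweight loss = $118.125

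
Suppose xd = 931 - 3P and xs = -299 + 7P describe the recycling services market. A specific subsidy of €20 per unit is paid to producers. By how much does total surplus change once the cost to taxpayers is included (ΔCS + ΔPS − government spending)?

Net change in total surplus = -€420

Pre-subsidy: 931 - 3P = -299 + 7P gives P* = 123, x* = 562.
With the subsidy, sellers receive Ps = Pb + 20 for each unit, where Pb is the price buyers pay.
Supply in terms of Pb becomes xs = -299 + 7(Pb + 20) = -159 + 7Pb. Setting this equal to demand: 931 - 3Pb = -159 + 7Pb, so Pb = 109.
Sellers receive Ps = 109 + 20 = 129; x' = 931 − 3·109 = 604.
ΔCS = ½(562 + 604)(123 − 109) = 8162; ΔPS = ½(562 + 604)(129 − 123) = 3498.
Government spending = 20 × 604 = 12080.
Net change = 8162 + 3498 − 12080 = -420. The loss equals the DWL triangle ½·20·42.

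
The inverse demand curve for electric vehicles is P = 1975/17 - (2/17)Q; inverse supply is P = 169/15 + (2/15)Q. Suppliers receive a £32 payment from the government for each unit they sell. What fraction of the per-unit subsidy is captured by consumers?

Pre-subsidy: 1975/17 - (2/17)Q = 169/15 + (2/15)Q gives Q* = 418 and P* = 67.
With the subsidy, sellers receive Ps = Pb + 32 for each unit, where Pb is the price buyers pay.
On the curves, Pb = 1975/17 - (2/17)Q and Ps = 169/15 + (2/15)Q; the wedge Ps − Pb = 32 gives 169/15 + (2/15)Q − (1975/17 - (2/17)Q) = 32, so Q' = 545.5.
Then Pb = 1975/17 − (2/17)·545.5 = 52 and Ps = 169/15 + (2/15)·545.5 = 84.
Buyers' price falls by P* − Pb = 67 − 52 = 15; sellers' price rises by Ps − P* = 84 − 67 = 17.
So consumers capture 15/32 = 0.46875 of each unit of subsidy.

Consumer share = 0.46875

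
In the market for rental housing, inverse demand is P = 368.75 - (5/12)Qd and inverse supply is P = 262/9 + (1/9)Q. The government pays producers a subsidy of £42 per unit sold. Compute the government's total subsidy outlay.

Government cost = 577038/19

Pre-subsidy: 368.75 - (5/12)Q = 262/9 + (1/9)Q gives Q* = 12227/19 and P* = 5735/57.
With the subsidy, sellers receive Ps = Pb + 42 for each unit, where Pb is the price buyers pay.
On the curves, Pb = 368.75 - (5/12)Q and Ps = 262/9 + (1/9)Q; the wedge Ps − Pb = 42 gives 262/9 + (1/9)Q − (368.75 - (5/12)Q) = 42, so Q' = 13739/19.
Then Pb = 368.75 − (5/12)·(13739/19) = 3845/57 and Ps = 262/9 + (1/9)·(13739/19) = 6239/57.
Government outlay = subsidy × quantity = 42 × 13739/19 = 577038/19.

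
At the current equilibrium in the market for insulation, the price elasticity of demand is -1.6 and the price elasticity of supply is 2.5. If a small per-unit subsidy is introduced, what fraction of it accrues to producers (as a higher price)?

For a small subsidy around the equilibrium, the benefit split depends on the relative slopes, which at a point are proportional to the elasticities.
Buyer share = εs/(εs + |εd|) = 2.5/(2.5 + 1.6) = 25/41; seller share = |εd|/(εs + |εd|) = 16/41.
So producers capture 16/41 of the subsidy.

Producer share = 16/41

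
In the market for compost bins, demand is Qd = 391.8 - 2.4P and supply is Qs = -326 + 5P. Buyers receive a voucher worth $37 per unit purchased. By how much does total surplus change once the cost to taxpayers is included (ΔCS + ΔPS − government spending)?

Pre-subsidy: 391.8 - 2.4P = -326 + 5P gives P* = 97, Q* = 159.
With the rebate, buyers effectively pay Pb = Ps − 37, where Ps is the price sellers receive.
Demand in terms of Ps becomes Qd = 391.8 − 2.4(Ps − 37) = 480.6 - 2.4Ps. Setting this equal to supply: 480.6 - 2.4Ps = -326 + 5Ps, so Ps = 109.
Buyers pay Pb = 109 − 37 = 72; Q' = -326 + 5·109 = 219.
ΔCS = ½(159 + 219)(97 − 72) = 4725; ΔPS = ½(159 + 219)(109 − 97) = 2268.
Government spending = 37 × 219 = 8103.
Net change = 4725 + 2268 − 8103 = -1110. The loss equals the DWL triangle ½·37·60.

Net change in total surplus = -$1110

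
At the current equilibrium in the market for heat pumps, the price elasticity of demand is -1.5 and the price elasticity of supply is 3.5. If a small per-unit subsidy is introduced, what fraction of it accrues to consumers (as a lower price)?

For a small subsidy around the equilibrium, the benefit split depends on the relative slopes, which at a point are proportional to the elasticities.
Buyer share = εs/(εs + |εd|) = 3.5/(3.5 + 1.5) = 0.7; seller share = |εd|/(εs + |εd|) = 0.3.

Consumer share = 0.7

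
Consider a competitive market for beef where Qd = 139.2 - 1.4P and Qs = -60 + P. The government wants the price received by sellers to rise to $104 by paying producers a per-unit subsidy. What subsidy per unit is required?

At a seller price of 104, quantity supplied is -60 + 1·104 = 44.
Buyers absorb 44 only when they pay Pb with 139.2 − 1.4·Pb = 44, i.e. Pb = 68.
s = Ps − Pb = 104 − 68 = 36.

Required subsidy s = $36 per unit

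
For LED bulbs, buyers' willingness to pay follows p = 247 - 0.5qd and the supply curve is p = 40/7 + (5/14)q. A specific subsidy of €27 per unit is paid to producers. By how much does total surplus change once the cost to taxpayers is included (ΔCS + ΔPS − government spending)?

Pre-subsidy: 247 - 0.5q = 40/7 + (5/14)q gives q* = 281.5 and p* = 106.25.
With the subsidy, sellers receive ps = pb + 27 for each unit, where pb is the price buyers pay.
On the curves, pb = 247 - 0.5q and ps = 40/7 + (5/14)q; the wedge ps − pb = 27 gives 40/7 + (5/14)q − (247 - 0.5q) = 27, so q' = 313.
Then pb = 247 − 0.5·313 = 90.5 and ps = 40/7 + (5/14)·313 = 117.5.
ΔCS = ½(281.5 + 313)(106.25 − 90.5) = 4681.6875; ΔPS = ½(281.5 + 313)(117.5 − 106.25) = 3344.0625.
Government spending = 27 × 313 = 8451.
Net change = 4681.6875 + 3344.0625 − 8451 = -425.25. The loss equals the DWL triangle ½·27·31.5.

Net change in total surplus = -€425.25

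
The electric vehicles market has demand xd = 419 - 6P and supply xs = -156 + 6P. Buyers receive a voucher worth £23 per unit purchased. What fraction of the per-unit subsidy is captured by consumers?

Pre-subsidy: 419 - 6P = -156 + 6P gives P* = 575/12, x* = 131.5.
With the rebate, buyers effectively pay Pb = Ps − 23, where Ps is the price sellers receive.
Demand in terms of Ps becomes xd = 419 − 6(Ps − 23) = 557 - 6Ps. Setting this equal to supply: 557 - 6Ps = -156 + 6Ps, so Ps = 713/12.
Buyers pay Pb = 713/12 − 23 = 437/12; x' = -156 + 6·(713/12) = 200.5.
Buyers' price falls by P* − Pb = 575/12 − 437/12 = 11.5; sellers' price rises by Ps − P* = 713/12 − 575/12 = 11.5.
So consumers capture 11.5/23 = 0.5 of each unit of subsidy.

Consumer share = 0.5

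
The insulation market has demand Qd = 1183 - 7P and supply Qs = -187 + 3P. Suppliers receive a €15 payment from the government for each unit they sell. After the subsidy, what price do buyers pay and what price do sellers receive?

Pre-subsidy: 1183 - 7P = -187 + 3P gives P* = 137, Q* = 224.
With the subsidy, sellers receive Ps = Pb + 15 for each unit, where Pb is the price buyers pay.
Supply in terms of Pb becomes Qs = -187 + 3(Pb + 15) = -142 + 3Pb. Setting this equal to demand: 1183 - 7Pb = -142 + 3Pb, so Pb = 132.5.
Sellers receive Ps = 132.5 + 15 = 147.5; Q' = 1183 − 7·132.5 = 255.5.

Buyers pay €132.5; sellers receive €147.5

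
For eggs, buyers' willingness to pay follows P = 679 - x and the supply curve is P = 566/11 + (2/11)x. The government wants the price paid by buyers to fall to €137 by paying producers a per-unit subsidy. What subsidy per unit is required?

Required subsidy s = €13 per unit

At a buyer price of 137, quantity demanded is 679 − 1·137 = 542.
Sellers supply 542 only when they receive Ps = 566/11 + (2/11)·542 = 150.
s = Ps − Pb = 150 − 137 = 13.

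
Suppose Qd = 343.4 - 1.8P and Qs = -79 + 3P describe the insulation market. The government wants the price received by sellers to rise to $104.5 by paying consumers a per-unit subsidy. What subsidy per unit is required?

Required subsidy s = $44 per unit

At a seller price of 104.5, quantity supplied is -79 + 3·104.5 = 234.5.
Buyers absorb 234.5 only when they pay Pb with 343.4 − 1.8·Pb = 234.5, i.e. Pb = 60.5.
s = Ps − Pb = 104.5 − 60.5 = 44.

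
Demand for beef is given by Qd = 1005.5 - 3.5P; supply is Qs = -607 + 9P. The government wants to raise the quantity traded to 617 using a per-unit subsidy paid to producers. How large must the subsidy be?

Required subsidy s = 25 per unit

At Q = 617, invert demand for the buyer price: Pb = (1005.5 − 617)/3.5 = 111; invert supply for the seller price: Ps = (617 − (-607))/9 = 136.
The subsidy must fill the gap: s = Ps − Pb = 136 − 111 = 25.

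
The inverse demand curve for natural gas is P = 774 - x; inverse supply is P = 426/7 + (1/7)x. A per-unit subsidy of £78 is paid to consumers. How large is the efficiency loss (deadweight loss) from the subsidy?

Deadweight loss = £2661.75

Pre-subsidy: 774 - x = 426/7 + (1/7)x gives x* = 624 and P* = 150.
With the rebate, buyers effectively pay Pb = Ps − 78, where Ps is the price sellers receive.
On the curves, Pb = 774 - x and Ps = 426/7 + (1/7)x; the wedge Ps − Pb = 78 gives 426/7 + (1/7)x − (774 - x) = 78, so x' = 692.25.
Then Pb = 774 − 1·692.25 = 81.75 and Ps = 426/7 + (1/7)·692.25 = 159.75.
The subsidy expands output by 692.25 − 624 = 68.25 past the efficient level; on those units the gap between marginal cost and willingness to pay runs from 0 up to 78.
DWL = ½ × 78 × 68.25 = 2661.75.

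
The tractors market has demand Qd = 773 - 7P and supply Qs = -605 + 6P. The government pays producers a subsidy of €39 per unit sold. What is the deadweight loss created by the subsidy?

Pre-subsidy: 773 - 7P = -605 + 6P gives P* = 106, Q* = 31.
With the subsidy, sellers receive Ps = Pb + 39 for each unit, where Pb is the price buyers pay.
Supply in terms of Pb becomes Qs = -605 + 6(Pb + 39) = -371 + 6Pb. Setting this equal to demand: 773 - 7Pb = -371 + 6Pb, so Pb = 88.
Sellers receive Ps = 88 + 39 = 127; Q' = 773 − 7·88 = 157.
The subsidy expands output by 157 − 31 = 126 past the efficient level; on those units the gap between marginal cost and willingness to pay runs from 0 up to 39.
DWL = ½ × 39 × 126 = 2457.

Deadweight loss = €2457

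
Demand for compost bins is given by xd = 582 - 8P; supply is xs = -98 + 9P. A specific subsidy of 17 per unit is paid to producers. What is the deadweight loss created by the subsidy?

Deadweight loss = 612

Pre-subsidy: 582 - 8P = -98 + 9P gives P* = 40, x* = 262.
With the subsidy, sellers receive Ps = Pb + 17 for each unit, where Pb is the price buyers pay.
Supply in terms of Pb becomes xs = -98 + 9(Pb + 17) = 55 + 9Pb. Setting this equal to demand: 582 - 8Pb = 55 + 9Pb, so Pb = 31.
Sellers receive Ps = 31 + 17 = 48; x' = 582 − 8·31 = 334.
The subsidy expands output by 334 − 262 = 72 past the efficient level; on those units the gap between marginal cost and willingness to pay runs from 0 up to 17.
DWL = ½ × 17 × 72 = 612.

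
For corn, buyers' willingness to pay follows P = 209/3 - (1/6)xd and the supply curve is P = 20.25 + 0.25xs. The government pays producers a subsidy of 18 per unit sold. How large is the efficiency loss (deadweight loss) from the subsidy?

Deadweight loss = 388.8

Pre-subsidy: 209/3 - (1/6)x = 20.25 + 0.25x gives x* = 118.6 and P* = 49.9.
With the subsidy, sellers receive Ps = Pb + 18 for each unit, where Pb is the price buyers pay.
On the curves, Pb = 209/3 - (1/6)x and Ps = 20.25 + 0.25x; the wedge Ps − Pb = 18 gives 20.25 + 0.25x − (209/3 - (1/6)x) = 18, so x' = 161.8.
Then Pb = 209/3 − (1/6)·161.8 = 42.7 and Ps = 20.25 + 0.25·161.8 = 60.7.
The subsidy expands output by 161.8 − 118.6 = 43.2 past the efficient level; on those units the gap between marginal cost and willingness to pay runs from 0 up to 18.
DWL = ½ × 18 × 43.2 = 388.8.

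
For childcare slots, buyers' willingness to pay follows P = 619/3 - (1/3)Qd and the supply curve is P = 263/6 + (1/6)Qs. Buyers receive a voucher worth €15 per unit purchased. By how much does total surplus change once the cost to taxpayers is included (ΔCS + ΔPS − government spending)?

Net change in total surplus = -€225

Pre-subsidy: 619/3 - (1/3)Q = 263/6 + (1/6)Q gives Q* = 325 and P* = 98.
With the rebate, buyers effectively pay Pb = Ps − 15, where Ps is the price sellers receive.
On the curves, Pb = 619/3 - (1/3)Q and Ps = 263/6 + (1/6)Q; the wedge Ps − Pb = 15 gives 263/6 + (1/6)Q − (619/3 - (1/3)Q) = 15, so Q' = 355.
Then Pb = 619/3 − (1/3)·355 = 88 and Ps = 263/6 + (1/6)·355 = 103.
ΔCS = ½(325 + 355)(98 − 88) = 3400; ΔPS = ½(325 + 355)(103 − 98) = 1700.
Government spending = 15 × 355 = 5325.
Net change = 3400 + 1700 − 5325 = -225. The loss equals the DWL triangle ½·15·30.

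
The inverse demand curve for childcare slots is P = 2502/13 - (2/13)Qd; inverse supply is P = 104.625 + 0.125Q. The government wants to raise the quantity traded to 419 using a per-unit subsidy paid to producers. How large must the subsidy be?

Required subsidy s = 29 per unit

At Q = 419, from the demand curve buyers pay Pb = 2502/13 − (2/13)·419 = 128; from the supply curve sellers need Ps = 104.625 + 0.125·419 = 157.
The subsidy must fill the gap: s = Ps − Pb = 157 − 128 = 29.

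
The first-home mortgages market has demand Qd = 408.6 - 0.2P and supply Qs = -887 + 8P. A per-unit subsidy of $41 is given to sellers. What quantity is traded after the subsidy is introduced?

Pre-subsidy: 408.6 - 0.2P = -887 + 8P gives P* = 158, Q* = 377.
With the subsidy, sellers receive Ps = Pb + 41 for each unit, where Pb is the price buyers pay.
Supply in terms of Pb becomes Qs = -887 + 8(Pb + 41) = -559 + 8Pb. Setting this equal to demand: 408.6 - 0.2Pb = -559 + 8Pb, so Pb = 118.
Sellers receive Ps = 118 + 41 = 159; Q' = 408.6 − 0.2·118 = 385.

Q' = 385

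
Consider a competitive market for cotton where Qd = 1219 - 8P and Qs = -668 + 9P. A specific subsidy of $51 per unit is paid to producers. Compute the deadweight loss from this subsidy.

Deadweight loss = $5508

Pre-subsidy: 1219 - 8P = -668 + 9P gives P* = 111, Q* = 331.
With the subsidy, sellers receive Ps = Pb + 51 for each unit, where Pb is the price buyers pay.
Supply in terms of Pb becomes Qs = -668 + 9(Pb + 51) = -209 + 9Pb. Setting this equal to demand: 1219 - 8Pb = -209 + 9Pb, so Pb = 84.
Sellers receive Ps = 84 + 51 = 135; Q' = 1219 − 8·84 = 547.
The subsidy expands output by 547 − 331 = 216 past the efficient level; on those units the gap between marginal cost and willingness to pay runs from 0 up to 51.
DWL = ½ × 51 × 216 = 5508.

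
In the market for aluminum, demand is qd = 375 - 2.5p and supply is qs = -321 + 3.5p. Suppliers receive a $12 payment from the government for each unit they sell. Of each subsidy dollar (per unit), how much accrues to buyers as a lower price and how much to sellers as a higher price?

Pre-subsidy: 375 - 2.5p = -321 + 3.5p gives p* = 116, q* = 85.
With the subsidy, sellers receive ps = pb + 12 for each unit, where pb is the price buyers pay.
Supply in terms of pb becomes qs = -321 + 3.5(pb + 12) = -279 + 3.5pb. Setting this equal to demand: 375 - 2.5pb = -279 + 3.5pb, so pb = 109.
Sellers receive ps = 109 + 12 = 121; q' = 375 − 2.5·109 = 102.5.
Buyers' price falls by p* − pb = 116 − 109 = 7; sellers' price rises by ps − p* = 121 − 116 = 5.

Buyers gain $7 per unit; sellers gain $5 per unit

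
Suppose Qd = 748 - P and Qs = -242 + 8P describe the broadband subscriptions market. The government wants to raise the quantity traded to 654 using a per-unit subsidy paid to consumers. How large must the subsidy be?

At Q = 654, invert demand for the buyer price: Pb = (748 − 654)/1 = 94; invert supply for the seller price: Ps = (654 − (-242))/8 = 112.
The subsidy must fill the gap: s = Ps − Pb = 112 − 94 = 18.

Required subsidy s = 18 per unit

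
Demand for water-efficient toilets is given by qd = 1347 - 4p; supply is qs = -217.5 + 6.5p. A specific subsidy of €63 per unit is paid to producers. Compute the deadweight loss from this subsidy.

Deadweight loss = €4914

Pre-subsidy: 1347 - 4p = -217.5 + 6.5p gives p* = 149, q* = 751.
With the subsidy, sellers receive ps = pb + 63 for each unit, where pb is the price buyers pay.
Supply in terms of pb becomes qs = -217.5 + 6.5(pb + 63) = 192 + 6.5pb. Setting this equal to demand: 1347 - 4pb = 192 + 6.5pb, so pb = 110.
Sellers receive ps = 110 + 63 = 173; q' = 1347 − 4·110 = 907.
The subsidy expands output by 907 − 751 = 156 past the efficient level; on those units the gap between marginal cost and willingness to pay runs from 0 up to 63.
DWL = ½ × 63 × 156 = 4914.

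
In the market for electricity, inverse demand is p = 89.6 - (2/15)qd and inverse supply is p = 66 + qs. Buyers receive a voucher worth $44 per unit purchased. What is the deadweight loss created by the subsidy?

Deadweight loss = 14520/17

Pre-subsidy: 89.6 - (2/15)q = 66 + q gives q* = 354/17 and p* = 1476/17.
With the rebate, buyers effectively pay pb = ps − 44, where ps is the price sellers receive.
On the curves, pb = 89.6 - (2/15)q and ps = 66 + q; the wedge ps − pb = 44 gives 66 + q − (89.6 - (2/15)q) = 44, so q' = 1014/17.
Then pb = 89.6 − (2/15)·(1014/17) = 1388/17 and ps = 66 + 1·(1014/17) = 2136/17.
The subsidy expands output by 1014/17 − 354/17 = 660/17 past the efficient level; on those units the gap between marginal cost and willingness to pay runs from 0 up to 44.
DWL = ½ × 44 × 660/17 = 14520/17.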